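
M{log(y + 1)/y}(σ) -pi * csc(pi * σ)/(σ - 1)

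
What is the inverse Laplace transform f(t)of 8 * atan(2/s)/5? 8 * sin(2 * t)/(5 * t)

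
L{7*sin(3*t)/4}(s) 21/(4*(s^2 + 9))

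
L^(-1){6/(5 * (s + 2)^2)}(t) 6 * t * exp(-2 * t)/5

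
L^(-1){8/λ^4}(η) 4*η^3/3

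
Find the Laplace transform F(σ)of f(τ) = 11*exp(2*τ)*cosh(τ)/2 11*(σ - 2)/(2*((σ - 2)^2 - 1))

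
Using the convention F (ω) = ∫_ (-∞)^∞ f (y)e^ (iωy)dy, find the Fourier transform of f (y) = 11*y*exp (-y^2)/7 11*I*sqrt (pi)*ω*exp (-ω^2/4)/14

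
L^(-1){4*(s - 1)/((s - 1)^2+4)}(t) 4*exp(t)*cos(2*t)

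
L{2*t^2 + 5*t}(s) 4/s^3 + 5/s^2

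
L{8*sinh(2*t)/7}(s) 16/(7*(s^2 - 4))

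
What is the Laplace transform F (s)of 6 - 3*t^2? 6/s - 6/s^3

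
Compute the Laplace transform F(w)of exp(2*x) 1/(w - 2)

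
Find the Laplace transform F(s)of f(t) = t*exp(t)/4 1/(4*(s - 1)^2)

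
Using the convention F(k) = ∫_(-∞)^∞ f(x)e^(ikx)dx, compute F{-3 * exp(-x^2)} -3 * sqrt(pi) * exp(-k^2/4)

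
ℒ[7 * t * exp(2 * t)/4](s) 7/(4 * (s - 2)^2)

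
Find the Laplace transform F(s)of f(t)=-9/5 -9/(5 * s)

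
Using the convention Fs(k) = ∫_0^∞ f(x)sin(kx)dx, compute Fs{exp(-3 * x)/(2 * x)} atan(k/3)/2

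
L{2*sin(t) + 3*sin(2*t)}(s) 6/(s^2 + 4) + 2/(s^2 + 1)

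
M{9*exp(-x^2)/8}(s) 9*gamma(s/2)/16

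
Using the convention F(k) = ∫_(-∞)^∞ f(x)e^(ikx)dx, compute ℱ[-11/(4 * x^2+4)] -11 * pi * exp(-Abs(k))/4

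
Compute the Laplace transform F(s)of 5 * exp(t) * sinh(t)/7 5/(7 * s * (s - 2))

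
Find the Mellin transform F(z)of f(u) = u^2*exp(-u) gamma(z + 2)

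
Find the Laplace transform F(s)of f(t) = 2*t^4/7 48/(7*s^5)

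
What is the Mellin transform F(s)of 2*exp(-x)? 2*gamma(s)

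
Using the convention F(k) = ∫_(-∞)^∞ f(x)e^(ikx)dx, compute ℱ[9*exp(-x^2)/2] 9*sqrt(pi)*exp(-k^2/4)/2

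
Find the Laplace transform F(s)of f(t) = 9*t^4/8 27/s^5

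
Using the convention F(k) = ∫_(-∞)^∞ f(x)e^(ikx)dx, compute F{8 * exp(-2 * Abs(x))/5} 32/(5 * (k^2 + 4))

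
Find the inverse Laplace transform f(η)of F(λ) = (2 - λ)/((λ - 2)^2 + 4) -exp(2*η)*cos(2*η)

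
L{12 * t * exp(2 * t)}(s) 12/(s - 2)^2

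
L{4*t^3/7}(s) 24/(7*s^4)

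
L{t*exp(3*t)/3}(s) 1/(3*(s - 3)^2)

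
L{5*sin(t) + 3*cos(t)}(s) 5/(s^2 + 1) + 3*s/(s^2 + 1)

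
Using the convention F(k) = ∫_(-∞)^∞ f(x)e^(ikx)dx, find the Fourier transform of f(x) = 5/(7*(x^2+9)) 5*pi*exp(-3*Abs(k))/21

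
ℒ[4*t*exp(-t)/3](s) 4/(3*(s + 1)^2)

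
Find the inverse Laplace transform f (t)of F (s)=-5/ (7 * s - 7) -5 * exp (t)/7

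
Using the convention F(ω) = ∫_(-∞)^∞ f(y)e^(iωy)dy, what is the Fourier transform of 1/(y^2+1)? pi * exp(-Abs(ω))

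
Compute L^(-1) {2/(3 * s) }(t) 2/3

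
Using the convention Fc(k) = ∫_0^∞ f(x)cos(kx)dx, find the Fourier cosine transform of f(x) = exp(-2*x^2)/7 sqrt(2)*sqrt(pi)*exp(-k^2/8)/28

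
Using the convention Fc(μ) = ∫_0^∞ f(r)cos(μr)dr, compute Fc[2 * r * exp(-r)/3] 2 * (1 - μ^2)/(3 * (μ^2 + 1)^2)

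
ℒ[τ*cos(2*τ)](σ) (σ^2-4)/(σ^2 + 4)^2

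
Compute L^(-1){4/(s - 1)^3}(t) 2 * t^2 * exp(t)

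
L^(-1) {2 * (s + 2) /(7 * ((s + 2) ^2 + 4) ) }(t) 2 * exp(-2 * t) * cos(2 * t) /7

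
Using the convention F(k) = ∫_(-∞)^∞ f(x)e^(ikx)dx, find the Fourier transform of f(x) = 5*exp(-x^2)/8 5*sqrt(pi)*exp(-k^2/4)/8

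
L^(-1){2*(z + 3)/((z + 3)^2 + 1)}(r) 2*exp(-3*r)*cos(r)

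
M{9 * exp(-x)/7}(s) 9 * gamma(s)/7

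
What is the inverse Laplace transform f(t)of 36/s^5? 3 * t^4/2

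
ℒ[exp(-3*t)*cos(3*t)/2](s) (s + 3)/(2*((s + 3)^2 + 9))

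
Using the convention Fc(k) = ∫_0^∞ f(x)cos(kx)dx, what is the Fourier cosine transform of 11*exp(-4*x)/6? 22/(3*(k^2 + 16))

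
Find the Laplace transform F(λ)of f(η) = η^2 2/λ^3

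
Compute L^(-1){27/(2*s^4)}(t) 9*t^3/4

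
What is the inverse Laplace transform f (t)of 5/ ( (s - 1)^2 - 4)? 5*exp (t)*sinh (2*t)/2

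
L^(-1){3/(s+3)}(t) 3 * exp(-3 * t)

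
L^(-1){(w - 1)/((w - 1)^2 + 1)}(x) exp(x)*cos(x)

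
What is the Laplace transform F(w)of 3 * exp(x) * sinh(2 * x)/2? 3/((w - 1)^2 - 4)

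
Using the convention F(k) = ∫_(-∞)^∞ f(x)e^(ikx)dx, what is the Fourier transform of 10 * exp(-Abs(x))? 20/(k^2+1)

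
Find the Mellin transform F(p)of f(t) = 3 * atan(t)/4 -3 * pi * sec(pi * p/2)/(8 * p)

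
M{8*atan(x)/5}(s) -4*pi*sec(pi*s/2)/(5*s)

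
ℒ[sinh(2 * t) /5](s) 2/(5 * (s^2 - 4) ) 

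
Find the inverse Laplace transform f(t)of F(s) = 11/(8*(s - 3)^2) 11*t*exp(3*t)/8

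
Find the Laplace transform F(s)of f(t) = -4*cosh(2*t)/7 -4*s/(7*s^2 - 28)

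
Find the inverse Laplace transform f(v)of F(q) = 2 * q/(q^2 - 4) 2 * cosh(2 * v)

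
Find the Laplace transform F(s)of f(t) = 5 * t 5/s^2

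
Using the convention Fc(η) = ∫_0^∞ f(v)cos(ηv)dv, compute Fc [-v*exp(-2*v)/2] (η^2 - 4)/(2*(η^2+4)^2)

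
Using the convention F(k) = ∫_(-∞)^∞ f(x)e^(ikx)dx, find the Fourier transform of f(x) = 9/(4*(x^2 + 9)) 3*pi*exp(-3*Abs(k))/4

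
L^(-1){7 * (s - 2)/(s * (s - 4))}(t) 7 * exp(2 * t) * cosh(2 * t)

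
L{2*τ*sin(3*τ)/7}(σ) 12*σ/(7*(σ^2 + 9)^2)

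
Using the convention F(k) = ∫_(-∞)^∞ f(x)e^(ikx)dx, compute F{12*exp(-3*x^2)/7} 4*sqrt(3)*sqrt(pi)*exp(-k^2/12)/7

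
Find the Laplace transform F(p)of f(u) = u p^(-2)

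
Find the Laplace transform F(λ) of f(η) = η λ^(-2) 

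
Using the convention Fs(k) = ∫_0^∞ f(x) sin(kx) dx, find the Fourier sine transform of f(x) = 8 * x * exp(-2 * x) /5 32 * k/(5 * (k^2 + 4) ^2) 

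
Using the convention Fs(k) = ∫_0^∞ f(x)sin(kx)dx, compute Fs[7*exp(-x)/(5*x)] 7*atan(k)/5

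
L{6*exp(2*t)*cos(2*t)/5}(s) 6*(s - 2)/(5*((s - 2)^2+4))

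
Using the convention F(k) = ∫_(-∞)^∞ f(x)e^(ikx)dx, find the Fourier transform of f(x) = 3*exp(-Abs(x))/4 3/(2*(k^2 + 1))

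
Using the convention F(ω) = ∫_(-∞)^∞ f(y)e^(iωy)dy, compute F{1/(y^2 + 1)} pi*exp(-Abs(ω))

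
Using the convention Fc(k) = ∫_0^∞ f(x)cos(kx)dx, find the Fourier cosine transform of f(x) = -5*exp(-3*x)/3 -5/(k^2 + 9)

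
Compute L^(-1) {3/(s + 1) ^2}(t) 3*t*exp(-t) 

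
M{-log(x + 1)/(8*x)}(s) pi*csc(pi*s)/(8*(s - 1))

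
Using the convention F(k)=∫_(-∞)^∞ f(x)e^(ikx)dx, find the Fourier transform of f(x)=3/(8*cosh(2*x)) 3*pi/(16*cosh(pi*k/4))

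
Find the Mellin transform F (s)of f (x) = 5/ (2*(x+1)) 5*pi*csc (pi*s)/2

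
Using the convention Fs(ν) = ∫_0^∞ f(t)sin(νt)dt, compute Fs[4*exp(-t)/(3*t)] 4*atan(ν)/3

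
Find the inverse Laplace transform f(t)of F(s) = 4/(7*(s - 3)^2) 4*t*exp(3*t)/7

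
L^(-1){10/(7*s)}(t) 10/7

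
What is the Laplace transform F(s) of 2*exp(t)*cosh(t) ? 2*(s - 1) /(s*(s - 2) ) 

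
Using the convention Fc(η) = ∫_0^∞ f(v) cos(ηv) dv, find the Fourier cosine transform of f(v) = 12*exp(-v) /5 12/(5*(η^2 + 1) ) 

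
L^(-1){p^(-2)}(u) u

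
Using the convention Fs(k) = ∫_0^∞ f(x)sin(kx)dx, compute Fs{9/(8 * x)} 9 * pi/16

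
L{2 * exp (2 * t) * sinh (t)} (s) 2/ ( (s - 2)^2 - 1)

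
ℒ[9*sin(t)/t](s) 9*atan(1/s)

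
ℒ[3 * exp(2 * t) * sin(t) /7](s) 3/(7 * ((s - 2) ^2 + 1) ) 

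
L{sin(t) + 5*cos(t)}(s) 5*s/(s^2 + 1) + 1/(s^2 + 1)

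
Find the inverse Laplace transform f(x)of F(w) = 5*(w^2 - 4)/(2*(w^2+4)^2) 5*x*cos(2*x)/2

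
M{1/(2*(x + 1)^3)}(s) pi*(s - 2)*(s - 1)/(4*sin(pi*s))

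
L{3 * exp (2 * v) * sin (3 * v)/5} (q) 9/ (5 * ( (q - 2)^2+9))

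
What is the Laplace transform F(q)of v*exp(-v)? (q + 1)^(-2)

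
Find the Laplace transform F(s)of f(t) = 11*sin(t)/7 11/(7*(s^2 + 1))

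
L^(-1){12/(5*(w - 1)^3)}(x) 6*x^2*exp(x)/5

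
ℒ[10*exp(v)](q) 10/(q - 1)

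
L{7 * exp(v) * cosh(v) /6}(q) 7 * (q - 1) /(6 * q * (q - 2) ) 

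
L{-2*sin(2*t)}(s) -4/(s^2 + 4)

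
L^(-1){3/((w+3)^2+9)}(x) exp(-3*x)*sin(3*x)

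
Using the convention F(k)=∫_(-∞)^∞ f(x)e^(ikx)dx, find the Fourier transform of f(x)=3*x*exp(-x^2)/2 3*I*sqrt(pi)*k*exp(-k^2/4)/4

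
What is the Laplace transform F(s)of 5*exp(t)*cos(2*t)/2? 5*(s - 1)/(2*((s - 1)^2 + 4))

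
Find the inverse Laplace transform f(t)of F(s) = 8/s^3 4*t^2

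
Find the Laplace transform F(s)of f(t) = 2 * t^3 12/s^4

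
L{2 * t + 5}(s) 5/s + 2/s^2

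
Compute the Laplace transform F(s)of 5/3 5/(3 * s)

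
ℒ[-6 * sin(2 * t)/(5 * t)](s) -6 * atan(2/s)/5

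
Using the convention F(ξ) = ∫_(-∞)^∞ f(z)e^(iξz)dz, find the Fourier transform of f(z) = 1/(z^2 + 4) pi*exp(-2*Abs(ξ))/2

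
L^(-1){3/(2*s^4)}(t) t^3/4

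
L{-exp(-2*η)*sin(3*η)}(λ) -3/((λ + 2)^2 + 9)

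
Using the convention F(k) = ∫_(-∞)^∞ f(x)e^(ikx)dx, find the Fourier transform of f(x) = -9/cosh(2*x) -9*pi/(2*cosh(pi*k/4))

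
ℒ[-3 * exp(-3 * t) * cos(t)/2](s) 3 * (-s - 3)/(2 * ((s + 3)^2 + 1))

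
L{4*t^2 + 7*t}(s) 7/s^2 + 8/s^3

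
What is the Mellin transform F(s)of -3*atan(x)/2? 3*pi*sec(pi*s/2)/(4*s)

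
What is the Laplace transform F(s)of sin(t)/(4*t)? atan(1/s)/4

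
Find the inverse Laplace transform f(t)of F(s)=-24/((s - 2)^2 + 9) -8*exp(2*t)*sin(3*t)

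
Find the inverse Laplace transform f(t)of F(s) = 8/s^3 4*t^2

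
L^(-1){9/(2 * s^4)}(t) 3 * t^3/4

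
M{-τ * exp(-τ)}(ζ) -gamma(ζ + 1)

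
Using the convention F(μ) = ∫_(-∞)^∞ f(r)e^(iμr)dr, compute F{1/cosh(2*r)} pi/(2*cosh(pi*μ/4))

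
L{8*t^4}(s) 192/s^5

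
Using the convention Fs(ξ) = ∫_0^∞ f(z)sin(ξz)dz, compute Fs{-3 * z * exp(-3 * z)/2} -9 * ξ/(ξ^2 + 9)^2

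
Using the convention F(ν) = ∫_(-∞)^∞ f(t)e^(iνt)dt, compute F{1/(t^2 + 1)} pi*exp(-Abs(ν))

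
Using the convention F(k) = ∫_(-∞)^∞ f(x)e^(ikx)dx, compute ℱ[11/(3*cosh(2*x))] 11*pi/(6*cosh(pi*k/4))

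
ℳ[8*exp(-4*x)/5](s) 2^(3 - 2*s)*gamma(s)/5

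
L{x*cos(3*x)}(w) (w^2 - 9)/(w^2 + 9)^2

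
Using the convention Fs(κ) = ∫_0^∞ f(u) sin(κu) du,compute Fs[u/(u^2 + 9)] pi*exp(-3*κ) /2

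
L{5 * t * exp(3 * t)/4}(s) 5/(4 * (s - 3)^2)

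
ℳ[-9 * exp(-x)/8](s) -9 * gamma(s)/8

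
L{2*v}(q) 2/q^2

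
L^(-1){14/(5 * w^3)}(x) 7 * x^2/5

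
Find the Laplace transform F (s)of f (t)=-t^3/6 -1/s^4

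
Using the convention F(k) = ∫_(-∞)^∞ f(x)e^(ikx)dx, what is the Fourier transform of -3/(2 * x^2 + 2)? -3 * pi * exp(-Abs(k))/2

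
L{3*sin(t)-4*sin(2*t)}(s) 3/(s^2 + 1)-8/(s^2 + 4)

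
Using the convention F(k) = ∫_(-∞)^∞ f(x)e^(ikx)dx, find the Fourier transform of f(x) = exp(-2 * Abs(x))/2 2/(k^2+4)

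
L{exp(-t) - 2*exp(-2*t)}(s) 1/(s+1) - 2/(s+2)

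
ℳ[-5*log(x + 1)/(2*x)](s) 5*pi*csc(pi*s)/(2*(s - 1))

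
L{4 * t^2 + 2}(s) 8/s^3 + 2/s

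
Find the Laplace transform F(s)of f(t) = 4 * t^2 8/s^3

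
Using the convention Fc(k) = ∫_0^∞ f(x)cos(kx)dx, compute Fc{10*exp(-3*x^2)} 5*sqrt(3)*sqrt(pi)*exp(-k^2/12)/3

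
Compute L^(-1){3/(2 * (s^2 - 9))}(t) sinh(3 * t)/2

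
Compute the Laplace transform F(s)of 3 3/s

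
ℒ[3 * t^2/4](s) 3/(2 * s^3)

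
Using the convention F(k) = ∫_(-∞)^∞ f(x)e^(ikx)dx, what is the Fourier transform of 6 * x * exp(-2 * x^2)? 3 * sqrt(2) * I * sqrt(pi) * k * exp(-k^2/8)/4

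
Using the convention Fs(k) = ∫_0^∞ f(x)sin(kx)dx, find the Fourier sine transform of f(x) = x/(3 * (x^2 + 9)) pi * exp(-3 * k)/6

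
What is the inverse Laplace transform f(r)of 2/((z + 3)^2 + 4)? exp(-3 * r) * sin(2 * r)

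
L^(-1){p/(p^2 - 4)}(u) cosh(2*u)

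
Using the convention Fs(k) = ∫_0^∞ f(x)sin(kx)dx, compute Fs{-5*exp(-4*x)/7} -5*k/(7*k^2 + 112)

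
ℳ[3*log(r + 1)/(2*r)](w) -3*pi*csc(pi*w)/(2*w - 2)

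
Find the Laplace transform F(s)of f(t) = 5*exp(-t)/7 5/(7*(s+1))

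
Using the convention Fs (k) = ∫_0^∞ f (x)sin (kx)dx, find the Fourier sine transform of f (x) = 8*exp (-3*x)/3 8*k/ (3*(k^2 + 9))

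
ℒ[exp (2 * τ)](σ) 1/ (σ - 2)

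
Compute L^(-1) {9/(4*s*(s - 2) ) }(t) 9*exp(t)*sinh(t) /4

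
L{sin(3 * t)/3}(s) 1/(s^2 + 9)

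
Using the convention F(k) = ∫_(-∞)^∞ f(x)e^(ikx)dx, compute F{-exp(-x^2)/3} -sqrt(pi)*exp(-k^2/4)/3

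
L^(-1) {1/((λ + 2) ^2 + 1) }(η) exp(-2*η)*sin(η) 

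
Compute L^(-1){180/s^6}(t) 3*t^5/2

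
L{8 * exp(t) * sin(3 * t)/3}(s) 8/((s - 1)^2 + 9)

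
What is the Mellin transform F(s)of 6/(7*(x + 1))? 6*pi*csc(pi*s)/7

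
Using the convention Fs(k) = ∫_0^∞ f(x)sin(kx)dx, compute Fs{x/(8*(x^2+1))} pi*exp(-k)/16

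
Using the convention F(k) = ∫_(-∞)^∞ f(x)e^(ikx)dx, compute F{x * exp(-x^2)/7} I * sqrt(pi) * k * exp(-k^2/4)/14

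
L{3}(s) 3/s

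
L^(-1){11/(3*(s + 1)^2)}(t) 11*t*exp(-t)/3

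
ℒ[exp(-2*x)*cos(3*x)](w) (w + 2)/((w + 2)^2 + 9)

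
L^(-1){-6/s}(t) -6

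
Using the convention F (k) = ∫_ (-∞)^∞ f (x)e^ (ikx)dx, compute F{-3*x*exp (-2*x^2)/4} -3*sqrt (2)*I*sqrt (pi)*k*exp (-k^2/8)/32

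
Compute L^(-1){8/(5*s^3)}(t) 4*t^2/5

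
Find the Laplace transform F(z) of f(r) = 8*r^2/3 16/(3*z^3) 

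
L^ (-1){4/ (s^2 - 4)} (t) 2 * sinh (2 * t)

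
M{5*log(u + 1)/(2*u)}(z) -5*pi*csc(pi*z)/(2*z - 2)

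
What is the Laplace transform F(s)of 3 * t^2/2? 3/s^3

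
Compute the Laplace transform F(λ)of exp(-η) 1/(λ + 1)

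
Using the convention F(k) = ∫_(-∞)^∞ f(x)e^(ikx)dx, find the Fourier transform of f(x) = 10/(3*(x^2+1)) 10*pi*exp(-Abs(k))/3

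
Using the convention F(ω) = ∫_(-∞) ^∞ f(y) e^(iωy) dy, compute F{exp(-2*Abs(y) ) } 4/(ω^2+4) 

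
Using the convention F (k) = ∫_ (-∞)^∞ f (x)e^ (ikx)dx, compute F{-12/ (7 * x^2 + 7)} -12 * pi * exp (-Abs (k))/7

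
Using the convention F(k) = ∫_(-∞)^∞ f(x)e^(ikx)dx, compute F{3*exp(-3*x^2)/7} sqrt(3)*sqrt(pi)*exp(-k^2/12)/7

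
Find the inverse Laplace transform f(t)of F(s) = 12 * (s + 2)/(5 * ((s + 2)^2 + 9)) 12 * exp(-2 * t) * cos(3 * t)/5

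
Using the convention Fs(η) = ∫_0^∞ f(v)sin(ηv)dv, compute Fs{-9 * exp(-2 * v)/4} -9 * η/(4 * η^2 + 16)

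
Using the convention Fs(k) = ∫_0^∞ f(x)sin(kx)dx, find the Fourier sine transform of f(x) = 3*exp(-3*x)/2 3*k/(2*(k^2 + 9))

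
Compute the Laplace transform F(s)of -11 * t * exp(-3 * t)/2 -11/(2 * (s+3)^2)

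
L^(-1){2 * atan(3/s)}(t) 2 * sin(3 * t)/t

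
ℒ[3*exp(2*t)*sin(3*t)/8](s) 9/(8*((s - 2)^2 + 9))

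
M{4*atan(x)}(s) -2*pi*sec(pi*s/2)/s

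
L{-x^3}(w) -6/w^4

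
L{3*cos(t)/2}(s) 3*s/(2*(s^2 + 1))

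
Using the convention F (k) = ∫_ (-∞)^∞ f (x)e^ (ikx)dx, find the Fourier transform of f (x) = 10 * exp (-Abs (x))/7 20/ (7 * (k^2 + 1))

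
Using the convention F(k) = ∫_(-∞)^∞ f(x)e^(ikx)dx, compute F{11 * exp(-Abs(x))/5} 22/(5 * (k^2 + 1))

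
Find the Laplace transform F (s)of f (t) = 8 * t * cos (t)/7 8 * (s^2 - 1)/ (7 * (s^2+1)^2)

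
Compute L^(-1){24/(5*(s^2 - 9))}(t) 8*sinh(3*t)/5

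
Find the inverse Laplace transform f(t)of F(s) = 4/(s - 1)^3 2 * t^2 * exp(t)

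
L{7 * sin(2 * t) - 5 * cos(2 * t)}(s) 14/(s^2 + 4) - 5 * s/(s^2 + 4)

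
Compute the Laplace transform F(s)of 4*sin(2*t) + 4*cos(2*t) 4*s/(s^2 + 4) + 8/(s^2 + 4)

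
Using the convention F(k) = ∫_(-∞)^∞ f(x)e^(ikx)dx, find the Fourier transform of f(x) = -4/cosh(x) -4 * pi/cosh(pi * k/2)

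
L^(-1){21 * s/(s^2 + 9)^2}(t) 7 * t * sin(3 * t)/2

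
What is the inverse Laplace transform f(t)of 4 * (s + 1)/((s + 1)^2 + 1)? 4 * exp(-t) * cos(t)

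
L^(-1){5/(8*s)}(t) 5/8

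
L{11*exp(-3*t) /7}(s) 11/(7*(s + 3) ) 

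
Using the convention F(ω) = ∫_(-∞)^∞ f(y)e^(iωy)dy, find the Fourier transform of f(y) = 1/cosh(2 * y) pi/(2 * cosh(pi * ω/4))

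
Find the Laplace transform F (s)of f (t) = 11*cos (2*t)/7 11*s/ (7*(s^2 + 4))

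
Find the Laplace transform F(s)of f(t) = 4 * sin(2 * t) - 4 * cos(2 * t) 8/(s^2+4) - 4 * s/(s^2+4)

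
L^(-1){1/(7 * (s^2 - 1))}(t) sinh(t)/7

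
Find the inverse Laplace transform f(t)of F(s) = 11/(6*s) 11/6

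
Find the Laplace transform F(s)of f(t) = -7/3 -7/(3 * s)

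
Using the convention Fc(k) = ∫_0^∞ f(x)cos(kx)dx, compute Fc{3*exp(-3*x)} 9/(k^2 + 9)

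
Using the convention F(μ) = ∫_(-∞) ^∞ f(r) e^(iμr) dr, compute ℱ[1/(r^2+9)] pi*exp(-3*Abs(μ) ) /3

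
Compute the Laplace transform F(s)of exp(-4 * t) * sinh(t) 1/((s + 4)^2-1)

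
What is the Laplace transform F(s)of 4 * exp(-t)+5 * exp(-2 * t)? 5/(s+2)+4/(s+1)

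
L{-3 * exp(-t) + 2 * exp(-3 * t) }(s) 2/(s + 3) - 3/(s + 1) 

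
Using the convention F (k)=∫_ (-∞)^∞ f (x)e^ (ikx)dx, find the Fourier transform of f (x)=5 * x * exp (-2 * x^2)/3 5 * sqrt (2) * I * sqrt (pi) * k * exp (-k^2/8)/24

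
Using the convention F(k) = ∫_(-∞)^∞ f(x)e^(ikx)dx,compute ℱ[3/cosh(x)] 3*pi/cosh(pi*k/2)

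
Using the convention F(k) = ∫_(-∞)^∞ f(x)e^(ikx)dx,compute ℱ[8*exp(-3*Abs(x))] 48/(k^2 + 9)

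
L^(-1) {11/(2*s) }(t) 11/2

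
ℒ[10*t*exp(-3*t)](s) 10/(s + 3)^2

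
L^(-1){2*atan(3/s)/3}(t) 2*sin(3*t)/(3*t)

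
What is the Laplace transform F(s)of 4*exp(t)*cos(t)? 4*(s - 1)/((s - 1)^2 + 1)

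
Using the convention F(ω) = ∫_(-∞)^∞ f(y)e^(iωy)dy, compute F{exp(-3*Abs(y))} 6/(ω^2 + 9)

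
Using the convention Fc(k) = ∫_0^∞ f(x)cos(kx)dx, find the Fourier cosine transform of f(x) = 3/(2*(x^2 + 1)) 3*pi*exp(-k)/4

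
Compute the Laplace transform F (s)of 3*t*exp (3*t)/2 3/ (2*(s - 3)^2)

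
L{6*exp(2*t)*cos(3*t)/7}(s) 6*(s - 2)/(7*((s - 2)^2 + 9))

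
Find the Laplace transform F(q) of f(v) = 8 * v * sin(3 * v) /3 16 * q/(q^2 + 9) ^2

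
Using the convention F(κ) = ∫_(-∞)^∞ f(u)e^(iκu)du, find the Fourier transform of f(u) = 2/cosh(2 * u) pi/cosh(pi * κ/4)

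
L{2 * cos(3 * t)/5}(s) 2 * s/(5 * (s^2+9))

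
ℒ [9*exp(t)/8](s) 9/(8*(s - 1))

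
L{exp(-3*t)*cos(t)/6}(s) (s+3)/(6*((s+3)^2+1))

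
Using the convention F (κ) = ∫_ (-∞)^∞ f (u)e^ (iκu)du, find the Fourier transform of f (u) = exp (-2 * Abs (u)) 4/ (κ^2 + 4)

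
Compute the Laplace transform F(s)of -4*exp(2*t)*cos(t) 4*(2 - s)/((s - 2)^2+1)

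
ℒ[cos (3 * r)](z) z/ (z^2 + 9)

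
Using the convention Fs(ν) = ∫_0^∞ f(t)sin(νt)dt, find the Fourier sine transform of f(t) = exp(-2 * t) ν/(ν^2 + 4)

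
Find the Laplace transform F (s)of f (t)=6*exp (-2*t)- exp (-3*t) 6/ (s + 2)-1/ (s + 3)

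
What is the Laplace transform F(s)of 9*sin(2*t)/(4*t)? 9*atan(2/s)/4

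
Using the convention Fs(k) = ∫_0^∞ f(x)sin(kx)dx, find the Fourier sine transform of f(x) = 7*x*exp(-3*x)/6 7*k/(k^2 + 9)^2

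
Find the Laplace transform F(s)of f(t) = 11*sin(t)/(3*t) 11*atan(1/s)/3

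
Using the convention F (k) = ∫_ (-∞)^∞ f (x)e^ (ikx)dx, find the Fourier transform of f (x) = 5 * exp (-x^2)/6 5 * sqrt (pi) * exp (-k^2/4)/6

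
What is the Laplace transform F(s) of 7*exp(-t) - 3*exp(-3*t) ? 7/(s + 1) - 3/(s + 3) 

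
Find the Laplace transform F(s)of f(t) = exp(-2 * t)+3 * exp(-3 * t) 1/(s+2)+3/(s+3)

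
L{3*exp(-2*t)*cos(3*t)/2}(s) 3*(s + 2)/(2*((s + 2)^2 + 9))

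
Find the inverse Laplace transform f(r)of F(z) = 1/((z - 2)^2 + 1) exp(2*r)*sin(r)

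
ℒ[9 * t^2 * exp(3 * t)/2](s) 9/(s - 3)^3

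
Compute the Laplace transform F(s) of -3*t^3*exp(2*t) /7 -18/(7*(s - 2) ^4) 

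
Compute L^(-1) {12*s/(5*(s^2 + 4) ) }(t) 12*cos(2*t) /5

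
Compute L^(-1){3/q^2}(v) 3 * v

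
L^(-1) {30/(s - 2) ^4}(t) 5*t^3*exp(2*t) 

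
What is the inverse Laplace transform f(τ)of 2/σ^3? τ^2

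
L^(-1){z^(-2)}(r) r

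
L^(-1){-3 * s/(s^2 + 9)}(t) -3 * cos(3 * t)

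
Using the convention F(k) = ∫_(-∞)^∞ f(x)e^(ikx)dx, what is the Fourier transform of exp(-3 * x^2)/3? sqrt(3) * sqrt(pi) * exp(-k^2/12)/9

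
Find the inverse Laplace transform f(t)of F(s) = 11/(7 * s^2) 11 * t/7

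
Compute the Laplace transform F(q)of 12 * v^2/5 24/(5 * q^3)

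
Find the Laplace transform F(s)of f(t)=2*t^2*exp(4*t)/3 4/(3*(s - 4)^3)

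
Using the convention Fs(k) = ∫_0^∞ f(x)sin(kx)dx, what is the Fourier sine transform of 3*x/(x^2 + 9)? 3*pi*exp(-3*k)/2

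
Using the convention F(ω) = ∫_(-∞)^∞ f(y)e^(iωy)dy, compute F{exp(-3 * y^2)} sqrt(3) * sqrt(pi) * exp(-ω^2/12)/3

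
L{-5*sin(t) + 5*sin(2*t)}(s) 10/(s^2 + 4) - 5/(s^2 + 1)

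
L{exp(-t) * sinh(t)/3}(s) 1/(3 * s * (s + 2))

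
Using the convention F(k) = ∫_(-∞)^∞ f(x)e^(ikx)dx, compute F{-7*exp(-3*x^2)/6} -7*sqrt(3)*sqrt(pi)*exp(-k^2/12)/18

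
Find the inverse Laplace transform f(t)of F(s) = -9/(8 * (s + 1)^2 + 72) -3 * exp(-t) * sin(3 * t)/8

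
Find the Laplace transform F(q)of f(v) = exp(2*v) 1/(q - 2)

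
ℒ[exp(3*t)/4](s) 1/(4*(s - 3))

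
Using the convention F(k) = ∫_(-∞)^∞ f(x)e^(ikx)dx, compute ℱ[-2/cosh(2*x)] -pi/cosh(pi*k/4)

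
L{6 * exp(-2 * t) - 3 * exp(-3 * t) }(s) 6/(s+2) - 3/(s+3) 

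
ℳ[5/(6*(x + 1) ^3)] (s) 5*pi*(s - 2)*(s - 1) /(12*sin(pi*s) ) 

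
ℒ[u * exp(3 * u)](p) (p - 3)^(-2)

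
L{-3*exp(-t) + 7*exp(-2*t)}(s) 7/(s + 2) - 3/(s + 1)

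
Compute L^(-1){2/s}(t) 2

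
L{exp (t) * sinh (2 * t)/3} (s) 2/ (3 * ( (s - 1)^2 - 4))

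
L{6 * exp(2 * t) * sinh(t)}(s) 6/((s - 2)^2 - 1)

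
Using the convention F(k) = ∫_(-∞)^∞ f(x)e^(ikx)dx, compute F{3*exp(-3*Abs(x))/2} 9/(k^2+9)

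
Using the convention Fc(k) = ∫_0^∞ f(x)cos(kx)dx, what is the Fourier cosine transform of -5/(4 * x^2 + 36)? -5 * pi * exp(-3 * k)/24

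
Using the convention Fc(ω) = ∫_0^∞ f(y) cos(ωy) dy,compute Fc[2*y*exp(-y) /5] 2*(1 - ω^2) /(5*(ω^2+1) ^2) 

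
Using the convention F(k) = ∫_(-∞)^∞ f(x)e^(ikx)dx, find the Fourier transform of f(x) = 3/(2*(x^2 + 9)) pi*exp(-3*Abs(k))/2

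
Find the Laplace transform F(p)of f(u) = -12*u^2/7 -24/(7*p^3)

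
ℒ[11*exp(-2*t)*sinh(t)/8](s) 11/(8*((s+2)^2 - 1))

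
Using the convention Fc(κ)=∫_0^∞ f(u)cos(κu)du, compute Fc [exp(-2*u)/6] 1/(3*(κ^2 + 4))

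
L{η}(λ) λ^(-2) 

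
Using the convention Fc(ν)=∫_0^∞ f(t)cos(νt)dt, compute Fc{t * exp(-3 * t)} (9 - ν^2)/(ν^2+9)^2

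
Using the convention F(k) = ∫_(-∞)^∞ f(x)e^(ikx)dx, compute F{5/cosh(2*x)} 5*pi/(2*cosh(pi*k/4))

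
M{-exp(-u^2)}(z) -gamma(z/2)/2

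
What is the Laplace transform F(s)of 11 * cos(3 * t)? 11 * s/(s^2 + 9)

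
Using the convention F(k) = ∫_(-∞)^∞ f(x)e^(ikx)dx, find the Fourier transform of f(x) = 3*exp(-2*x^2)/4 3*sqrt(2)*sqrt(pi)*exp(-k^2/8)/8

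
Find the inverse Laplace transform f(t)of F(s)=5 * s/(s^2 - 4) 5 * cosh(2 * t)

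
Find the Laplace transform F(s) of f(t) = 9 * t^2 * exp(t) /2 9/(s - 1) ^3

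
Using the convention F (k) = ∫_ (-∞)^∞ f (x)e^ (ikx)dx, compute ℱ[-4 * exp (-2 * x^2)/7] -2 * sqrt (2) * sqrt (pi) * exp (-k^2/8)/7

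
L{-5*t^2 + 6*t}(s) 6/s^2 - 10/s^3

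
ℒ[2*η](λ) 2/λ^2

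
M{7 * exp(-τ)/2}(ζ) 7 * gamma(ζ)/2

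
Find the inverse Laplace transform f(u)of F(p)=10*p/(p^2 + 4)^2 5*u*sin(2*u)/2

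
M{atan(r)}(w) -pi * sec(pi * w/2)/(2 * w)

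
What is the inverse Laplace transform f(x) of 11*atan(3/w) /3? 11*sin(3*x) /(3*x) 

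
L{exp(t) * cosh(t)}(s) (s - 1)/(s * (s - 2))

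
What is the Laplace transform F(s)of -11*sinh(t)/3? -11/(3*s^2-3)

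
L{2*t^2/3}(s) 4/(3*s^3)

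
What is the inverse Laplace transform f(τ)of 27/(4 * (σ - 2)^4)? 9 * τ^3 * exp(2 * τ)/8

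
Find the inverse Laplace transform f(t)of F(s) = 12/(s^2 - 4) 6*sinh(2*t)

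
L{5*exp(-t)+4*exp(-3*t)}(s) 4/(s+3)+5/(s+1)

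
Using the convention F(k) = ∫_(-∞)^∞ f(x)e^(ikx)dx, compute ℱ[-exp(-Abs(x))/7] -2/(7 * k^2 + 7)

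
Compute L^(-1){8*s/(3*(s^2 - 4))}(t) 8*cosh(2*t)/3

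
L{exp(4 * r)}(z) 1/(z - 4)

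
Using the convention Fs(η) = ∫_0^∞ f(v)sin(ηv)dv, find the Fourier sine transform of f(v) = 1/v pi/2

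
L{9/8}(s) 9/(8 * s)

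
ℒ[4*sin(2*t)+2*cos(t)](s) 8/(s^2+4)+2*s/(s^2+1)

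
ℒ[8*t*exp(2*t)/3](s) 8/(3*(s - 2)^2)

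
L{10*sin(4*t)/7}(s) 40/(7*(s^2 + 16))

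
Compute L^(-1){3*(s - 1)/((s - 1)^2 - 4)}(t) 3*exp(t)*cosh(2*t)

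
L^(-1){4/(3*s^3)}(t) 2*t^2/3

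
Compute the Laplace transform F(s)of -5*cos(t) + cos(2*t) s/(s^2 + 4) - 5*s/(s^2 + 1)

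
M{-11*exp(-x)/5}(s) -11*gamma(s)/5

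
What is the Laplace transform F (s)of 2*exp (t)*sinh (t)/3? 2/ (3*s*(s - 2))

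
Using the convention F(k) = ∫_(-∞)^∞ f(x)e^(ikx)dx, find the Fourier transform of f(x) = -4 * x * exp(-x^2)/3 -2 * I * sqrt(pi) * k * exp(-k^2/4)/3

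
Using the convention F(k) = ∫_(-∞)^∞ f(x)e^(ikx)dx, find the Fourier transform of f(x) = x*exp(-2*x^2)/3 sqrt(2)*I*sqrt(pi)*k*exp(-k^2/8)/24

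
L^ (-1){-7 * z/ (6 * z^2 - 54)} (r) -7 * cosh (3 * r)/6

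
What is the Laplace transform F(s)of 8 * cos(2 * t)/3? 8 * s/(3 * (s^2 + 4))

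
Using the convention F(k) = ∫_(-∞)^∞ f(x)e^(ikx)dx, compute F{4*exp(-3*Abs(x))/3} 8/(k^2+9)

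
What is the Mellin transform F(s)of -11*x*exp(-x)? -11*gamma(s + 1)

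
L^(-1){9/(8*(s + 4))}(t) 9*exp(-4*t)/8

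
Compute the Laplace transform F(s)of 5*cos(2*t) 5*s/(s^2+4)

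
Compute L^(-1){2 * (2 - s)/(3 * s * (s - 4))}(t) -2 * exp(2 * t) * cosh(2 * t)/3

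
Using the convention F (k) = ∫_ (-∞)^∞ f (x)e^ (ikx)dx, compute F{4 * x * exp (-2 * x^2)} sqrt (2) * I * sqrt (pi) * k * exp (-k^2/8)/2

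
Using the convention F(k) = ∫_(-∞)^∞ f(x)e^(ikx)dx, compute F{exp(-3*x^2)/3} sqrt(3)*sqrt(pi)*exp(-k^2/12)/9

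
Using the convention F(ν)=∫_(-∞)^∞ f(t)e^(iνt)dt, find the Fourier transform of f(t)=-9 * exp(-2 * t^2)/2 -9 * sqrt(2) * sqrt(pi) * exp(-ν^2/8)/4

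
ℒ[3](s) 3/s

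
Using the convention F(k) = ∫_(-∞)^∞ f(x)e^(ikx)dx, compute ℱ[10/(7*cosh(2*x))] 5*pi/(7*cosh(pi*k/4))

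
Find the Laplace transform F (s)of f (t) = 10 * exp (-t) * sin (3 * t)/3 10/ ( (s + 1)^2 + 9)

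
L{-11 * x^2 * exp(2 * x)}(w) -22/(w - 2)^3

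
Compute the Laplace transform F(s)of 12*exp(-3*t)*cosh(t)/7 12*(s + 3)/(7*((s + 3)^2 - 1))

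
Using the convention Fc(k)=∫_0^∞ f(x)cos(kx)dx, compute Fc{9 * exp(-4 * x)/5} 36/(5 * (k^2+16))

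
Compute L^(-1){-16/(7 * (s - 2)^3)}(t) -8 * t^2 * exp(2 * t)/7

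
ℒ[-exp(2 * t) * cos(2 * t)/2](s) (2 - s)/(2 * ((s - 2)^2 + 4))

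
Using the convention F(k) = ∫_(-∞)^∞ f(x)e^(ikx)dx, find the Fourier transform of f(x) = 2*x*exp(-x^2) I*sqrt(pi)*k*exp(-k^2/4)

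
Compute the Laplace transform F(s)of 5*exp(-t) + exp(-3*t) 5/(s + 1) + 1/(s + 3)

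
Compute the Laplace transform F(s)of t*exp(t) (s - 1)^(-2)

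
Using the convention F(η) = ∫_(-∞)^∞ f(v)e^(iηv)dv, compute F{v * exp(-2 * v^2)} sqrt(2) * I * sqrt(pi) * η * exp(-η^2/8)/8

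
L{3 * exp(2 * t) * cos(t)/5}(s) 3 * (s - 2)/(5 * ((s - 2)^2 + 1))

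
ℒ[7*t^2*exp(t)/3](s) 14/(3*(s - 1)^3)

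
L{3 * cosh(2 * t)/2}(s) 3 * s/(2 * (s^2 - 4))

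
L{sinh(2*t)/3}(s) 2/(3*(s^2 - 4))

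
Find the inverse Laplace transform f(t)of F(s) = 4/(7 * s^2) 4 * t/7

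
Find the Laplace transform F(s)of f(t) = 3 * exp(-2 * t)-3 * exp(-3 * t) 3/(s + 2)-3/(s + 3)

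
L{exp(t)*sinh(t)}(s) 1/(s*(s - 2))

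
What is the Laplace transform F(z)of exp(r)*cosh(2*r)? (z - 1)/((z - 1)^2-4)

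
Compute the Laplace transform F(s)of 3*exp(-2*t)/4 3/(4*(s + 2))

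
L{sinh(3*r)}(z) 3/(z^2 - 9)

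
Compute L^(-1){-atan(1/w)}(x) -sin(x)/x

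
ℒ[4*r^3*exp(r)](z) 24/(z - 1)^4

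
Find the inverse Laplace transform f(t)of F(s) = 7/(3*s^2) 7*t/3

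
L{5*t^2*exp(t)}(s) 10/(s - 1)^3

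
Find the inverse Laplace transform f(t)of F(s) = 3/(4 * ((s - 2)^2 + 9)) exp(2 * t) * sin(3 * t)/4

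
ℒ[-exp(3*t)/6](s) -1/(6*s - 18)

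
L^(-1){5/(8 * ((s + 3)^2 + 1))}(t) 5 * exp(-3 * t) * sin(t)/8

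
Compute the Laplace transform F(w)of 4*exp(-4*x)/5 4/(5*(w + 4))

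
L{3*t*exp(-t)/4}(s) 3/(4*(s + 1)^2)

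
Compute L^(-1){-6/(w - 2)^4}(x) -x^3*exp(2*x)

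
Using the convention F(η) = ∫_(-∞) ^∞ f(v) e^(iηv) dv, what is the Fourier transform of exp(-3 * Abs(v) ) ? 6/(η^2 + 9) 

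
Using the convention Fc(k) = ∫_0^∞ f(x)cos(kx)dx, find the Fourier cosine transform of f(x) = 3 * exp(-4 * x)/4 3/(k^2 + 16)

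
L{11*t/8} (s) 11/ (8*s^2)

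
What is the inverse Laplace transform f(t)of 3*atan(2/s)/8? 3*sin(2*t)/(8*t)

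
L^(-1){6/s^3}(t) 3*t^2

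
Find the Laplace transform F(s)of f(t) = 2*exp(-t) 2/(s + 1)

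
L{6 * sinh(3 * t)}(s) 18/(s^2 - 9)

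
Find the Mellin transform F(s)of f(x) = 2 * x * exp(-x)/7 2 * gamma(s + 1)/7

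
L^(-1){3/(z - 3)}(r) 3 * exp(3 * r)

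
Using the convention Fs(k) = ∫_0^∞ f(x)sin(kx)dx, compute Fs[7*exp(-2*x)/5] 7*k/(5*(k^2 + 4))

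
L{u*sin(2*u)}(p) 4*p/(p^2 + 4)^2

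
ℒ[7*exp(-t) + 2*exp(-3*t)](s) 7/(s + 1) + 2/(s + 3)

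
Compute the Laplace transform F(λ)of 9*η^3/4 27/(2*λ^4)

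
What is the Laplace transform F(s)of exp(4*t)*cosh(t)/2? (s - 4)/(2*((s - 4)^2-1))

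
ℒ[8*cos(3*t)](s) 8*s/(s^2 + 9)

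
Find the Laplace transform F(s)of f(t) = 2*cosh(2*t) 2*s/(s^2 - 4)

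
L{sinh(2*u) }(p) 2/(p^2 - 4) 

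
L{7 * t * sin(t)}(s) 14 * s/(s^2 + 1)^2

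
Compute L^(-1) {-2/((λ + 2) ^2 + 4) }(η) -exp(-2 * η) * sin(2 * η) 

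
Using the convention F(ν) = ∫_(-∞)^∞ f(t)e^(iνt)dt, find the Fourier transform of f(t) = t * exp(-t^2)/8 I * sqrt(pi) * ν * exp(-ν^2/4)/16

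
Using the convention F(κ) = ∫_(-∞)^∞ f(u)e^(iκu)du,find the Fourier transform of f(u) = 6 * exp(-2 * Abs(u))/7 24/(7 * (κ^2 + 4))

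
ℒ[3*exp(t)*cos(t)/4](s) 3*(s - 1)/(4*((s - 1)^2 + 1))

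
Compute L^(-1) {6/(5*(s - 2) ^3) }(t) 3*t^2*exp(2*t) /5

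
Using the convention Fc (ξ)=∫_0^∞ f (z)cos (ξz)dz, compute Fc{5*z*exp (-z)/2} 5*(1 - ξ^2)/ (2*(ξ^2 + 1)^2)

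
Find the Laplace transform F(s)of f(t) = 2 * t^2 4/s^3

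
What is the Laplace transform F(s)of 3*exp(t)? 3/(s - 1)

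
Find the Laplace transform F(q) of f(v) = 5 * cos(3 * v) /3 5 * q/(3 * (q^2+9) ) 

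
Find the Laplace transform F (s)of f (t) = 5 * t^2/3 10/ (3 * s^3)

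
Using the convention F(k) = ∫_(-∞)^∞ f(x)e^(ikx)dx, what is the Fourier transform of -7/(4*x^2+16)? -7*pi*exp(-2*Abs(k))/8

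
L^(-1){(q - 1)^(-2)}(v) v*exp(v)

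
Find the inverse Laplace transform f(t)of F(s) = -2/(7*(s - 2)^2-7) -2*exp(2*t)*sinh(t)/7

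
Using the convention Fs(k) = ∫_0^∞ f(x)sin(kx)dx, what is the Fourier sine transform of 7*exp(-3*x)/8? 7*k/(8*(k^2+9))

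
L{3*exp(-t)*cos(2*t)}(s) 3*(s + 1)/((s + 1)^2 + 4)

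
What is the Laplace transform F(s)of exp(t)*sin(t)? 1/((s - 1)^2 + 1)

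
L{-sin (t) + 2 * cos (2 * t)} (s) 2 * s/ (s^2 + 4) - 1/ (s^2 + 1)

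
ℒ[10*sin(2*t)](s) 20/(s^2 + 4)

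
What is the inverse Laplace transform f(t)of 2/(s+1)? 2*exp(-t)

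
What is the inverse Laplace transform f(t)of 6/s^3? 3*t^2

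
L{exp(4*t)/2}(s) 1/(2*(s - 4))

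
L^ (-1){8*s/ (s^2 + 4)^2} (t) 2*t*sin (2*t)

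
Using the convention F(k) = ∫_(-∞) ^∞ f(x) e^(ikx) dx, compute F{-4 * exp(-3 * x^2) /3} -4 * sqrt(3) * sqrt(pi) * exp(-k^2/12) /9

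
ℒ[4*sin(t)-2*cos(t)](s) 4/(s^2 + 1)-2*s/(s^2 + 1)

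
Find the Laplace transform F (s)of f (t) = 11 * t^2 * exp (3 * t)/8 11/ (4 * (s - 3)^3)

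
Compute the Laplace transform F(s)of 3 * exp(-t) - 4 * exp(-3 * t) 3/(s + 1) - 4/(s + 3)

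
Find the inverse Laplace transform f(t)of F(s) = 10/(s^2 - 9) 10 * sinh(3 * t)/3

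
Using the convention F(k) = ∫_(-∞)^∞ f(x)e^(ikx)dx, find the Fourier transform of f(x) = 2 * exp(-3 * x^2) 2 * sqrt(3) * sqrt(pi) * exp(-k^2/12)/3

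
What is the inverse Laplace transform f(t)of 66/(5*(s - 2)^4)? 11*t^3*exp(2*t)/5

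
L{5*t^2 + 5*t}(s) 5/s^2 + 10/s^3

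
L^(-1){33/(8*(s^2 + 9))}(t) 11*sin(3*t)/8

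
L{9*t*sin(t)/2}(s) 9*s/(s^2 + 1)^2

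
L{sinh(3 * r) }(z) 3/(z^2 - 9) 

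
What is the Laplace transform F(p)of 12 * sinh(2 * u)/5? 24/(5 * (p^2-4))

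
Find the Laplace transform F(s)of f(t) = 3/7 3/(7 * s)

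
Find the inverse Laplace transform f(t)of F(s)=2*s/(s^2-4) 2*cosh(2*t)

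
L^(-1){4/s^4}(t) 2 * t^3/3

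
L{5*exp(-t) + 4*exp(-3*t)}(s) 5/(s + 1) + 4/(s + 3)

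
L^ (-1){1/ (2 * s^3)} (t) t^2/4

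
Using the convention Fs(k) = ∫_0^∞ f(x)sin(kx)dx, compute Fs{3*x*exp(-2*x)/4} 3*k/(k^2 + 4)^2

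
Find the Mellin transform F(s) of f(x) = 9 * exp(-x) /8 9 * gamma(s) /8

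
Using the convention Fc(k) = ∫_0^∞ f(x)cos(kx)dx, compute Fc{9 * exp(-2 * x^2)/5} 9 * sqrt(2) * sqrt(pi) * exp(-k^2/8)/20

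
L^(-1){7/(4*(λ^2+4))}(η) 7*sin(2*η)/8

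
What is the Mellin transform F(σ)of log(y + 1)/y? -pi*csc(pi*σ)/(σ - 1)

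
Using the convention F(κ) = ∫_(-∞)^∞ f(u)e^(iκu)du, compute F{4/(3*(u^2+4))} 2*pi*exp(-2*Abs(κ))/3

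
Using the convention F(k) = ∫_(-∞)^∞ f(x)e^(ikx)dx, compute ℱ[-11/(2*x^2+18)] -11*pi*exp(-3*Abs(k))/6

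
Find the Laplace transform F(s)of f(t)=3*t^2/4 3/(2*s^3)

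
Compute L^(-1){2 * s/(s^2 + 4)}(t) 2 * cos(2 * t)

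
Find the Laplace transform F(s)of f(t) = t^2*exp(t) 2/(s - 1)^3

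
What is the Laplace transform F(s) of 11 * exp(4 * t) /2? 11/(2 * (s - 4) ) 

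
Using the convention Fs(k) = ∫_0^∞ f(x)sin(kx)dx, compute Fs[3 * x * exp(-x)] 6 * k/(k^2 + 1)^2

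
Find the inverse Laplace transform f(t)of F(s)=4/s 4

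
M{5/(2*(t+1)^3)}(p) 5*pi*(p - 2)*(p - 1)/(4*sin(pi*p))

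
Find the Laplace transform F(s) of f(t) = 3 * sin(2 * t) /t 3 * atan(2/s) 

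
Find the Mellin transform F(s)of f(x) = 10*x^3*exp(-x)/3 10*gamma(s+3)/3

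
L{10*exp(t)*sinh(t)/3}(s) 10/(3*s*(s - 2))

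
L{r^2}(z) 2/z^3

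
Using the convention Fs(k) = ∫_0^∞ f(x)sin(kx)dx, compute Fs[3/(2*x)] 3*pi/4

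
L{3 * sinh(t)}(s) 3/(s^2 - 1)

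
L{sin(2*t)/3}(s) 2/(3*(s^2+4))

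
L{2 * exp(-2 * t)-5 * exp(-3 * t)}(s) 2/(s+2)-5/(s+3)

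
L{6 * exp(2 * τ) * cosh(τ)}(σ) 6 * (σ - 2)/((σ - 2)^2-1)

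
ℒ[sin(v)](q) 1/(q^2 + 1)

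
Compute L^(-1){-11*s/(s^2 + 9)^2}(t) -11*t*sin(3*t)/6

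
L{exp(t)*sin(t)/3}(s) 1/(3*((s - 1)^2+1))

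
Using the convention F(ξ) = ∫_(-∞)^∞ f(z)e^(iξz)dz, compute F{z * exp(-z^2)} I * sqrt(pi) * ξ * exp(-ξ^2/4)/2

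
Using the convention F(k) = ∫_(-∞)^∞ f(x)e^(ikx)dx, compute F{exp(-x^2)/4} sqrt(pi) * exp(-k^2/4)/4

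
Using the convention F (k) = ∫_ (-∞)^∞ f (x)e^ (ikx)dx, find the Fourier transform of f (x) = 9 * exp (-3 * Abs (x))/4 27/ (2 * (k^2 + 9))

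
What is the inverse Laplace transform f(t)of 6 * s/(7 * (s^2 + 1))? 6 * cos(t)/7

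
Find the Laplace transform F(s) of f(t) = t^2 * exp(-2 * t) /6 1/(3 * (s + 2) ^3) 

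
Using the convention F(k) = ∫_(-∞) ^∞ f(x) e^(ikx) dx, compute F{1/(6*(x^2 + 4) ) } pi*exp(-2*Abs(k) ) /12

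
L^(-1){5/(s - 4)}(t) 5*exp(4*t)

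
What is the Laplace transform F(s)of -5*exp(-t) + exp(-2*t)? 1/(s + 2)-5/(s + 1)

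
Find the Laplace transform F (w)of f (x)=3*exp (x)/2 3/ (2*(w - 1))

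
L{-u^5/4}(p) -30/p^6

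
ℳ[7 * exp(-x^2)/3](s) 7 * gamma(s/2)/6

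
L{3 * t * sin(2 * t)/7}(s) 12 * s/(7 * (s^2 + 4)^2)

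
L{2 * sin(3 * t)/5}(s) 6/(5 * (s^2+9))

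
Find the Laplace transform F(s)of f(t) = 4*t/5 4/(5*s^2)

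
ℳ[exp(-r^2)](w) gamma(w/2) /2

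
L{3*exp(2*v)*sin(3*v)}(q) 9/((q - 2)^2 + 9)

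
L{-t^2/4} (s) -1/ (2*s^3)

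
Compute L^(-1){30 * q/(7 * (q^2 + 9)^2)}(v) 5 * v * sin(3 * v)/7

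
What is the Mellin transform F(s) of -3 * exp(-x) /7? -3 * gamma(s) /7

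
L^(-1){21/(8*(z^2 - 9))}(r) 7*sinh(3*r)/8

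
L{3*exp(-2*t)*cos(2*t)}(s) 3*(s + 2)/((s + 2)^2 + 4)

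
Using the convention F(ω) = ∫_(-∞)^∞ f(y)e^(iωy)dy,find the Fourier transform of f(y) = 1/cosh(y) pi/cosh(pi * ω/2)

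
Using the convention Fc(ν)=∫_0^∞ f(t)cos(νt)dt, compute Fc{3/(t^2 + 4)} 3*pi*exp(-2*ν)/4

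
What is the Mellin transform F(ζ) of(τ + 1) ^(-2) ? (-pi*ζ + pi) /sin(pi*ζ) 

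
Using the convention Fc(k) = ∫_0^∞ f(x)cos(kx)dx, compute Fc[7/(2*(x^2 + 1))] 7*pi*exp(-k)/4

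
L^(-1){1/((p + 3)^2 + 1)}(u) exp(-3 * u) * sin(u)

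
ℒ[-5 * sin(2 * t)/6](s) -5/(3 * s^2 + 12)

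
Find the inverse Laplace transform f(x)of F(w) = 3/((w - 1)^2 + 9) exp(x) * sin(3 * x)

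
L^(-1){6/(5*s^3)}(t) 3*t^2/5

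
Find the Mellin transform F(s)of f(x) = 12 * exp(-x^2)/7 6 * gamma(s/2)/7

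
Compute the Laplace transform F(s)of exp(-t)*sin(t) 1/((s + 1)^2 + 1)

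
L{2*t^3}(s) 12/s^4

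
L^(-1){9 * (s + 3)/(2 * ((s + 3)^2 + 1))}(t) 9 * exp(-3 * t) * cos(t)/2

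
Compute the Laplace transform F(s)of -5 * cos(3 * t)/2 -5 * s/(2 * s^2 + 18)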